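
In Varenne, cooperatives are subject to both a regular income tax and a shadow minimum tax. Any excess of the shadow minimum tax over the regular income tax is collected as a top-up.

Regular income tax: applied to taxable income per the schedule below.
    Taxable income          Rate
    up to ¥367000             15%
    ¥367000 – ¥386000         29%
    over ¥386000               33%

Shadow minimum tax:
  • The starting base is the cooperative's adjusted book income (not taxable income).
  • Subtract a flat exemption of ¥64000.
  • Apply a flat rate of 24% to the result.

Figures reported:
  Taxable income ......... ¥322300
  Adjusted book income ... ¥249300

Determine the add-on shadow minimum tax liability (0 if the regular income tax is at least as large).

¥0

Regular income tax:
  ¥322300 × 15% = ¥48345

Shadow minimum tax:
  Base (adjusted book income): ¥249300
  Less exemption ¥64000 → base ¥185300
  ¥185300 × 24% = ¥44472

¥44472 ≤ ¥48345, so no add-on is due.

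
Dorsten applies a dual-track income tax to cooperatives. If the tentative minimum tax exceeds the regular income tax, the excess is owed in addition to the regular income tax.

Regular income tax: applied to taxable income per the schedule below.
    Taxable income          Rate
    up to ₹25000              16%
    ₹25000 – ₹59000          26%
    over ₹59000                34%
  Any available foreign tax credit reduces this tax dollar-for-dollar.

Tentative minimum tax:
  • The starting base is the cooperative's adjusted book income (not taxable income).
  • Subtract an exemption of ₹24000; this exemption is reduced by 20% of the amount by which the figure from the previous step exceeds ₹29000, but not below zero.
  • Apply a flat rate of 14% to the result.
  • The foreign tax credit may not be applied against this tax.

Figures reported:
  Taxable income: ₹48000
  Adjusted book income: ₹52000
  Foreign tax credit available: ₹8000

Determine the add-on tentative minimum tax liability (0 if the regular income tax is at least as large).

₹2584

Regular income tax:
  ₹25000 × 16% = ₹4000
  ₹23000 × 26% = ₹5980
  → ₹9980
  Less foreign tax credit ₹8000 → ₹1980

Tentative minimum tax:
  Base (adjusted book income): ₹52000
  Exemption: ₹24000 − 20% × (₹52000 − ₹29000) = ₹24000 − ₹4600 = ₹19400
  Base: ₹52000 − ₹19400 = ₹32600
  ₹32600 × 14% = ₹4564

Excess of tentative minimum tax over regular income tax: ₹4564 − ₹1980 = ₹2584.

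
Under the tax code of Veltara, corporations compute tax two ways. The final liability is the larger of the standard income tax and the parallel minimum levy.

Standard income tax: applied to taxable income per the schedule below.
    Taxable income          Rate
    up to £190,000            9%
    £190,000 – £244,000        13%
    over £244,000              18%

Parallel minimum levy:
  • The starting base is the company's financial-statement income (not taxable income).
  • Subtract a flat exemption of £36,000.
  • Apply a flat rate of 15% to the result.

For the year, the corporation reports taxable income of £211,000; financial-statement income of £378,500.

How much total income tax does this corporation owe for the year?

Parallel minimum levy:
  Base (financial-statement income): £378,500
  Less exemption £36,000 → base £342,500
  £342,500 × 15% = £51,375

Standard income tax:
  £190,000 × 9% = £17,100
  £21,000 × 13% = £2,730
  → £19,830

£51,375 > £19,830, so the parallel minimum levy is the binding amount.

£51,375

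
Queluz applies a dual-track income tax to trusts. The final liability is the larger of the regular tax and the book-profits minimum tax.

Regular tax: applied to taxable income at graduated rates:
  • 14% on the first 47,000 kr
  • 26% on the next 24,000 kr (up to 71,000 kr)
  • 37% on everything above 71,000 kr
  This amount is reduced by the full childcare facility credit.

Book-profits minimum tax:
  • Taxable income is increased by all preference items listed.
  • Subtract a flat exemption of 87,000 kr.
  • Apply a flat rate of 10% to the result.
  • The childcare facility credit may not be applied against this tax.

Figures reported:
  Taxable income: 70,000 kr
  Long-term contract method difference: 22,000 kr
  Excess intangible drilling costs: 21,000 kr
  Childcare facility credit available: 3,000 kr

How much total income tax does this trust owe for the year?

Book-profits minimum tax:
  Adjusted income: 70,000 kr + 22,000 kr + 21,000 kr = 113,000 kr
  Less exemption 87,000 kr → base 26,000 kr
  26,000 kr × 10% = 2,600 kr

Regular tax:
  47,000 kr × 14% = 6,580 kr
  23,000 kr × 26% = 5,980 kr
  → 12,560 kr
  Less childcare facility credit 3,000 kr → 9,560 kr

9,560 kr > 2,600 kr, so the regular tax governs.

9,560 kr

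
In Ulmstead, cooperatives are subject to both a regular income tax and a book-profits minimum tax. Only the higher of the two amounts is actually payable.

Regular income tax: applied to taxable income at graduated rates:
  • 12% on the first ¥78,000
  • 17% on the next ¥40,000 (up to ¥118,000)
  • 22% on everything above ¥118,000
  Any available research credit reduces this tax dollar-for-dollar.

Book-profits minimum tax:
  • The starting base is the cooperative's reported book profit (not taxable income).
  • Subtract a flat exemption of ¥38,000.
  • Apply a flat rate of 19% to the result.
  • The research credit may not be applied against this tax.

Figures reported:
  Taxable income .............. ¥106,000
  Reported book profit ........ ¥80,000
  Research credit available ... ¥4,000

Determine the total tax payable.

Book-profits minimum tax:
  Base (reported book profit): ¥80,000
  Less exemption ¥38,000 → base ¥42,000
  ¥42,000 × 19% = ¥7,980

Regular income tax:
  ¥78,000 × 12% = ¥9,360
  ¥28,000 × 17% = ¥4,760
  → ¥14,120
  Less research credit ¥4,000 → ¥10,120

¥10,120 > ¥7,980, so the regular income tax governs.

¥10,120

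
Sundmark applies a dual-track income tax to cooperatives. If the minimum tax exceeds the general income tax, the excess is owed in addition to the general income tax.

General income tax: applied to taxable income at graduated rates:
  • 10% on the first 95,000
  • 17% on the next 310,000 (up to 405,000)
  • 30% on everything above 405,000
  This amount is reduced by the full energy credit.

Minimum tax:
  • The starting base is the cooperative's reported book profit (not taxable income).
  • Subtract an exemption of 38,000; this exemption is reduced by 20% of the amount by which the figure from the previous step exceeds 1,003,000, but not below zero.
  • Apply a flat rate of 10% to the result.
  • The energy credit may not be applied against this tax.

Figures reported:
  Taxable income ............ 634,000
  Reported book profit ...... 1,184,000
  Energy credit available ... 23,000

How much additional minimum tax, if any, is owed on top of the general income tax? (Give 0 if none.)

10,320

Minimum tax:
  Base (reported book profit): 1,184,000
  Exemption: 38,000 − 20% × (1,184,000 − 1,003,000) = 38,000 − 36,200 = 1,800
  Base: 1,184,000 − 1,800 = 1,182,200
  1,182,200 × 10% = 118,220

General income tax:
  95,000 × 10% = 9,500
  310,000 × 17% = 52,700
  229,000 × 30% = 68,700
  → 130,900
  Less energy credit 23,000 → 107,900

Excess of minimum tax over general income tax: 118,220 − 107,900 = 10,320.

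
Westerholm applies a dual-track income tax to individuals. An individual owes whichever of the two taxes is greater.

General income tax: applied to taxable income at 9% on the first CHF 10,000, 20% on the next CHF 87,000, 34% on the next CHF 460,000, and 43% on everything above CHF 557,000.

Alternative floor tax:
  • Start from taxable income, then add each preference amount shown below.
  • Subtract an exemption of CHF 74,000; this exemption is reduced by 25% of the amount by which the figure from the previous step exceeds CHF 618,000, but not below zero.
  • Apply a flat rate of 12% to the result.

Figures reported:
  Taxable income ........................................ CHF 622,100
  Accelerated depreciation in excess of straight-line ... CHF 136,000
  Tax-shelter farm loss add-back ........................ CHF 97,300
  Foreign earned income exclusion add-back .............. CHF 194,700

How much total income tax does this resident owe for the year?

General income tax:
  CHF 10,000 × 9% = CHF 900
  CHF 87,000 × 20% = CHF 17,400
  CHF 460,000 × 34% = CHF 156,400
  CHF 65,100 × 43% = CHF 27,993
  → CHF 202,693

Alternative floor tax:
  Adjusted income: CHF 622,100 + CHF 136,000 + CHF 97,300 + CHF 194,700 = CHF 1,050,100
  Exemption: 25% × (CHF 1,050,100 − CHF 618,000) = CHF 108,025 ≥ CHF 74,000, so the exemption is fully phased out
  Base: CHF 1,050,100 − CHF 0 = CHF 1,050,100
  CHF 1,050,100 × 12% = CHF 126,012

CHF 202,693 > CHF 126,012, so the general income tax governs.

CHF 202,693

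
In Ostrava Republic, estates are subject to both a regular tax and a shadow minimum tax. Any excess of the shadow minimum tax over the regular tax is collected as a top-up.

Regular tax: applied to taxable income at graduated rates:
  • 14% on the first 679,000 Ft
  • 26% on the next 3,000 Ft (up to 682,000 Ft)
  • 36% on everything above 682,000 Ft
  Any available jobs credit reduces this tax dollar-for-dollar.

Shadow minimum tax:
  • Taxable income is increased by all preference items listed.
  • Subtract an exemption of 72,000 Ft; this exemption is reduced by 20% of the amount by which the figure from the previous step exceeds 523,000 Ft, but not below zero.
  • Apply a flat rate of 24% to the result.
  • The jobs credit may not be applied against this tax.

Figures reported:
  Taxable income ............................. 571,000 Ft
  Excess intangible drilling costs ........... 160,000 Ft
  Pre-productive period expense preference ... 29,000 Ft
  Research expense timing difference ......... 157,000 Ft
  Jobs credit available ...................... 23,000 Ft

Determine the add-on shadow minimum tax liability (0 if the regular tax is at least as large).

163,140 Ft

Regular tax:
  571,000 Ft × 14% = 79,940 Ft
  Less jobs credit 23,000 Ft → 56,940 Ft

Shadow minimum tax:
  Adjusted income: 571,000 Ft + 160,000 Ft + 29,000 Ft + 157,000 Ft = 917,000 Ft
  Exemption: 20% × (917,000 Ft − 523,000 Ft) = 78,800 Ft ≥ 72,000 Ft, so the exemption is fully phased out
  Base: 917,000 Ft − 0 Ft = 917,000 Ft
  917,000 Ft × 24% = 220,080 Ft

Excess of shadow minimum tax over regular tax: 220,080 Ft − 56,940 Ft = 163,140 Ft.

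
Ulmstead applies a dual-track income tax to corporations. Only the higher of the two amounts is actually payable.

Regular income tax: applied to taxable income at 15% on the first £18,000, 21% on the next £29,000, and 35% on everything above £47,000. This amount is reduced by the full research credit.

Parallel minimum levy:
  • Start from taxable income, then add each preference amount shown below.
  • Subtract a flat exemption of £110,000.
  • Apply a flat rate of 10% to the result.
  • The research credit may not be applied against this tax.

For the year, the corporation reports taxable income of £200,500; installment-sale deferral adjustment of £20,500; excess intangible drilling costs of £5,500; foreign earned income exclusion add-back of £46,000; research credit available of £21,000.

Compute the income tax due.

£41,515

Regular income tax:
  £18,000 × 15% = £2,700
  £29,000 × 21% = £6,090
  £153,500 × 35% = £53,725
  → £62,515
  Less research credit £21,000 → £41,515

Parallel minimum levy:
  Adjusted income: £200,500 + £20,500 + £5,500 + £46,000 = £272,500
  Less exemption £110,000 → base £162,500
  £162,500 × 10% = £16,250

£41,515 > £16,250, so the regular income tax governs.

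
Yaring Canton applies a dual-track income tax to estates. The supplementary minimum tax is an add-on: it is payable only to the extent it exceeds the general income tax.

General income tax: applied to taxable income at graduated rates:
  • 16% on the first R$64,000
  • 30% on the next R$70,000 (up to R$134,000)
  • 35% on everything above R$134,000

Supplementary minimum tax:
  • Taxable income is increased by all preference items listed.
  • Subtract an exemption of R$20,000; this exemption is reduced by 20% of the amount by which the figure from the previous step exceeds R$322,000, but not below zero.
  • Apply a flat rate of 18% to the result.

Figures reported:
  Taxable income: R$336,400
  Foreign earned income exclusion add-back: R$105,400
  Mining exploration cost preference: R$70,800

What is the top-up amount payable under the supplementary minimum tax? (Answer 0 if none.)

Supplementary minimum tax:
  Adjusted income: R$336,400 + R$105,400 + R$70,800 = R$512,600
  Exemption: 20% × (R$512,600 − R$322,000) = R$38,120 ≥ R$20,000, so the exemption is fully phased out
  Base: R$512,600 − R$0 = R$512,600
  R$512,600 × 18% = R$92,268

General income tax:
  R$64,000 × 16% = R$10,240
  R$70,000 × 30% = R$21,000
  R$202,400 × 35% = R$70,840
  → R$102,080

R$92,268 ≤ R$102,080, so no add-on is due.

R$0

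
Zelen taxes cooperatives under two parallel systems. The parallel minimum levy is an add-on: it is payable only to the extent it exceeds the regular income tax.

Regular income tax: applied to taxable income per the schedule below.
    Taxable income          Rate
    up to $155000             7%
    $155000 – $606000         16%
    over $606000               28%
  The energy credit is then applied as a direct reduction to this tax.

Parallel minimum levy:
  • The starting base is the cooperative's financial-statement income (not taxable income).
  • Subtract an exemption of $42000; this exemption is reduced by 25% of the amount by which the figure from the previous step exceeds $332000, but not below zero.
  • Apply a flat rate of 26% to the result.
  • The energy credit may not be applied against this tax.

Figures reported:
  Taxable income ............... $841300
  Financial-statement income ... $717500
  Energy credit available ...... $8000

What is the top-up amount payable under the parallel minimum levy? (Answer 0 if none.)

Parallel minimum levy:
  Base (financial-statement income): $717500
  Exemption: 25% × ($717500 − $332000) = $96375 ≥ $42000, so the exemption is fully phased out
  Base: $717500 − $0 = $717500
  $717500 × 26% = $186550

Regular income tax:
  $155000 × 7% = $10850
  $451000 × 16% = $72160
  $235300 × 28% = $65884
  → $148894
  Less energy credit $8000 → $140894

Excess of parallel minimum levy over regular income tax: $186550 − $140894 = $45656.

$45656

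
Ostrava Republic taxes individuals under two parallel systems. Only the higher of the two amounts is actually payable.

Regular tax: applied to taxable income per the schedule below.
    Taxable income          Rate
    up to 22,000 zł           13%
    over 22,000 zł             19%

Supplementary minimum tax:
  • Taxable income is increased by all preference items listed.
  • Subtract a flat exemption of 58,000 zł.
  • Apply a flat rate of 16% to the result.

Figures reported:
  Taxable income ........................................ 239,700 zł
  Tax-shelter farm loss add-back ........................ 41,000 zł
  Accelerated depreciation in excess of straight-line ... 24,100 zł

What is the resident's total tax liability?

44,223 zł

Regular tax:
  22,000 zł × 13% = 2,860 zł
  217,700 zł × 19% = 41,363 zł
  → 44,223 zł

Supplementary minimum tax:
  Adjusted income: 239,700 zł + 41,000 zł + 24,100 zł = 304,800 zł
  Less exemption 58,000 zł → base 246,800 zł
  246,800 zł × 16% = 39,488 zł

44,223 zł > 39,488 zł, so the regular tax governs.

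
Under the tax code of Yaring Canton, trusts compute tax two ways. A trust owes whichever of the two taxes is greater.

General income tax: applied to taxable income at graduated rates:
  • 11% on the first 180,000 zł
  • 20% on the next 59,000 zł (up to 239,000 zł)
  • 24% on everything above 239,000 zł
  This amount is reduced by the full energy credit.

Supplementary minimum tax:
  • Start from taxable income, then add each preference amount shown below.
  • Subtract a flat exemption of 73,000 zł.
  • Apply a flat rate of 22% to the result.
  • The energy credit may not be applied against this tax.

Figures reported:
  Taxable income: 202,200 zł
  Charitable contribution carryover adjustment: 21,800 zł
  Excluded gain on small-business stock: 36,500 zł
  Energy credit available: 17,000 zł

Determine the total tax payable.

41,250 zł

Supplementary minimum tax:
  Adjusted income: 202,200 zł + 21,800 zł + 36,500 zł = 260,500 zł
  Less exemption 73,000 zł → base 187,500 zł
  187,500 zł × 22% = 41,250 zł

General income tax:
  180,000 zł × 11% = 19,800 zł
  22,200 zł × 20% = 4,440 zł
  → 24,240 zł
  Less energy credit 17,000 zł → 7,240 zł

41,250 zł > 7,240 zł, so the supplementary minimum tax is the binding amount.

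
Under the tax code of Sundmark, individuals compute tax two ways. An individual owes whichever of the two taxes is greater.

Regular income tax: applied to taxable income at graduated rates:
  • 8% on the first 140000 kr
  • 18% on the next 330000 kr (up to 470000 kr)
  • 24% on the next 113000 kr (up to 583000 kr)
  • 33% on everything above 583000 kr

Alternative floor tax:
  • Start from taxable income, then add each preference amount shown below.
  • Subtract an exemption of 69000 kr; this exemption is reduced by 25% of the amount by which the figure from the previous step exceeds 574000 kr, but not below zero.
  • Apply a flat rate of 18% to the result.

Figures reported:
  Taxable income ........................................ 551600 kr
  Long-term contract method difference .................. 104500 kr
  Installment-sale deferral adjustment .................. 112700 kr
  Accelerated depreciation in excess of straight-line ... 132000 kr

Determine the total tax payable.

Regular income tax:
  140000 kr × 8% = 11200 kr
  330000 kr × 18% = 59400 kr
  81600 kr × 24% = 19584 kr
  → 90184 kr

Alternative floor tax:
  Adjusted income: 551600 kr + 104500 kr + 112700 kr + 132000 kr = 900800 kr
  Exemption: 25% × (900800 kr − 574000 kr) = 81700 kr ≥ 69000 kr, so the exemption is fully phased out
  Base: 900800 kr − 0 kr = 900800 kr
  900800 kr × 18% = 162144 kr

162144 kr > 90184 kr, so the alternative floor tax is the binding amount.

162144 kr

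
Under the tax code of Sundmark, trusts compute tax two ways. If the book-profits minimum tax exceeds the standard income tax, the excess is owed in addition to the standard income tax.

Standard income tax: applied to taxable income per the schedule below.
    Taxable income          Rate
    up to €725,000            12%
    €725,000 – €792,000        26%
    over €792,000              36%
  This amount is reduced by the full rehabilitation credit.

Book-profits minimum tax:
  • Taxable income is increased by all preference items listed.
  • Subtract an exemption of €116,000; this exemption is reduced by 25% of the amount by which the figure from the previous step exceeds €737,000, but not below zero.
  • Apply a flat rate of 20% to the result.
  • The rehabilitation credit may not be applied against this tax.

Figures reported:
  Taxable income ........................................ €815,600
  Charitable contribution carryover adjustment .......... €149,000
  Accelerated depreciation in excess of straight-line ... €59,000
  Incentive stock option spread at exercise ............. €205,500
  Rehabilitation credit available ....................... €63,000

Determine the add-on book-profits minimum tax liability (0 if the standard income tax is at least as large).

Book-profits minimum tax:
  Adjusted income: €815,600 + €149,000 + €59,000 + €205,500 = €1,229,100
  Exemption: 25% × (€1,229,100 − €737,000) = €123,025 ≥ €116,000, so the exemption is fully phased out
  Base: €1,229,100 − €0 = €1,229,100
  €1,229,100 × 20% = €245,820

Standard income tax:
  €725,000 × 12% = €87,000
  €67,000 × 26% = €17,420
  €23,600 × 36% = €8,496
  → €112,916
  Less rehabilitation credit €63,000 → €49,916

Excess of book-profits minimum tax over standard income tax: €245,820 − €49,916 = €195,904.

€195,904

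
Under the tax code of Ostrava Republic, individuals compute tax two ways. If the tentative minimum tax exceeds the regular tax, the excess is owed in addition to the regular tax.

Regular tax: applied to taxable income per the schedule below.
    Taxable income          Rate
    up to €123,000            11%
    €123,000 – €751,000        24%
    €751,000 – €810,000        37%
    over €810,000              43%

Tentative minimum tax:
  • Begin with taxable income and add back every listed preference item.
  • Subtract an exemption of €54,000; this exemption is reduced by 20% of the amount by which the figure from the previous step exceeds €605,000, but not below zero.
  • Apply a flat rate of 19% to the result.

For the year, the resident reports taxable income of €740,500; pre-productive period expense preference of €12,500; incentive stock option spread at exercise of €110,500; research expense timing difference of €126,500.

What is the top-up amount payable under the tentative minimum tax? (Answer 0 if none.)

Tentative minimum tax:
  Adjusted income: €740,500 + €12,500 + €110,500 + €126,500 = €990,000
  Exemption: 20% × (€990,000 − €605,000) = €77,000 ≥ €54,000, so the exemption is fully phased out
  Base: €990,000 − €0 = €990,000
  €990,000 × 19% = €188,100

Regular tax:
  €123,000 × 11% = €13,530
  €617,500 × 24% = €148,200
  → €161,730

Excess of tentative minimum tax over regular tax: €188,100 − €161,730 = €26,370.

€26,370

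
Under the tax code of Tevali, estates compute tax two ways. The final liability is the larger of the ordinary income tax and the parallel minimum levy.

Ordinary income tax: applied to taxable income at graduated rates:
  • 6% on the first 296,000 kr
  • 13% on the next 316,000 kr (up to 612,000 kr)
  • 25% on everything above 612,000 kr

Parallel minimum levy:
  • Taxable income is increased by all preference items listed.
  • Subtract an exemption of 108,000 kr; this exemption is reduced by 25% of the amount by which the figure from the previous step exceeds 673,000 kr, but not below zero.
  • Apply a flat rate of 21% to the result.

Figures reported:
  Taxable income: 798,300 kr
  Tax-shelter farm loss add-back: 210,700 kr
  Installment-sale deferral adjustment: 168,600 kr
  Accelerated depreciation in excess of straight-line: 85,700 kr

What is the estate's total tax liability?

Ordinary income tax:
  296,000 kr × 6% = 17,760 kr
  316,000 kr × 13% = 41,080 kr
  186,300 kr × 25% = 46,575 kr
  → 105,415 kr

Parallel minimum levy:
  Adjusted income: 798,300 kr + 210,700 kr + 168,600 kr + 85,700 kr = 1,263,300 kr
  Exemption: 25% × (1,263,300 kr − 673,000 kr) = 147,575 kr ≥ 108,000 kr, so the exemption is fully phased out
  Base: 1,263,300 kr − 0 kr = 1,263,300 kr
  1,263,300 kr × 21% = 265,293 kr

265,293 kr > 105,415 kr, so the parallel minimum levy is the binding amount.

265,293 kr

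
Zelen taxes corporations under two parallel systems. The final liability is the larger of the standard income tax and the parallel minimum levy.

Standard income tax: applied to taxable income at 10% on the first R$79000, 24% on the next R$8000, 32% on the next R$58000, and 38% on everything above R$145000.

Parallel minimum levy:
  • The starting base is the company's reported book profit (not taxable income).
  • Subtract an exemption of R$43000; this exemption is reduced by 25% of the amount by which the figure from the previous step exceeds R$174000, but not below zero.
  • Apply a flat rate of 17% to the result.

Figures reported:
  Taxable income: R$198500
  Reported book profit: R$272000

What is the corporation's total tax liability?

R$48710

Standard income tax:
  R$79000 × 10% = R$7900
  R$8000 × 24% = R$1920
  R$58000 × 32% = R$18560
  R$53500 × 38% = R$20330
  → R$48710

Parallel minimum levy:
  Base (reported book profit): R$272000
  Exemption: R$43000 − 25% × (R$272000 − R$174000) = R$43000 − R$24500 = R$18500
  Base: R$272000 − R$18500 = R$253500
  R$253500 × 17% = R$43095

R$48710 > R$43095, so the standard income tax governs.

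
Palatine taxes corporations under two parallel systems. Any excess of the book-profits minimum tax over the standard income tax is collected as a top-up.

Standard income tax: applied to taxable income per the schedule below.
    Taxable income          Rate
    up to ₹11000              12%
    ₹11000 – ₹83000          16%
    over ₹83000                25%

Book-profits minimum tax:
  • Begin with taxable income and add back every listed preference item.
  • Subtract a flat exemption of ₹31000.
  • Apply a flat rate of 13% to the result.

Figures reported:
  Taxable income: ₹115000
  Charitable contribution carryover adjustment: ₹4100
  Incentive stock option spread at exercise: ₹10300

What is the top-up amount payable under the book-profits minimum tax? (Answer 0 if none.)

Standard income tax:
  ₹11000 × 12% = ₹1320
  ₹72000 × 16% = ₹11520
  ₹32000 × 25% = ₹8000
  → ₹20840

Book-profits minimum tax:
  Adjusted income: ₹115000 + ₹4100 + ₹10300 = ₹129400
  Less exemption ₹31000 → base ₹98400
  ₹98400 × 13% = ₹12792

₹12792 ≤ ₹20840, so no add-on is due.

₹0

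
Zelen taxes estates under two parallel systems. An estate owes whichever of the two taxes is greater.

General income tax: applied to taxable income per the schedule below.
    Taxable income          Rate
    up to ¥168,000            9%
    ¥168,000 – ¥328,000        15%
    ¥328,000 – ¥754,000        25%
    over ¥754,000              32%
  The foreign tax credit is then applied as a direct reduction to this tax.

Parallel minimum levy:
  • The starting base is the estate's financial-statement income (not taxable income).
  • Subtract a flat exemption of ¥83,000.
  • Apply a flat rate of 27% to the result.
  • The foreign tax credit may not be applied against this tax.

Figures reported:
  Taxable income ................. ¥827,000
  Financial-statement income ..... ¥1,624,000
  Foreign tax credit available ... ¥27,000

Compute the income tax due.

¥416,070

General income tax:
  ¥168,000 × 9% = ¥15,120
  ¥160,000 × 15% = ¥24,000
  ¥426,000 × 25% = ¥106,500
  ¥73,000 × 32% = ¥23,360
  → ¥168,980
  Less foreign tax credit ¥27,000 → ¥141,980

Parallel minimum levy:
  Base (financial-statement income): ¥1,624,000
  Less exemption ¥83,000 → base ¥1,541,000
  ¥1,541,000 × 27% = ¥416,070

¥416,070 > ¥141,980, so the parallel minimum levy is the binding amount.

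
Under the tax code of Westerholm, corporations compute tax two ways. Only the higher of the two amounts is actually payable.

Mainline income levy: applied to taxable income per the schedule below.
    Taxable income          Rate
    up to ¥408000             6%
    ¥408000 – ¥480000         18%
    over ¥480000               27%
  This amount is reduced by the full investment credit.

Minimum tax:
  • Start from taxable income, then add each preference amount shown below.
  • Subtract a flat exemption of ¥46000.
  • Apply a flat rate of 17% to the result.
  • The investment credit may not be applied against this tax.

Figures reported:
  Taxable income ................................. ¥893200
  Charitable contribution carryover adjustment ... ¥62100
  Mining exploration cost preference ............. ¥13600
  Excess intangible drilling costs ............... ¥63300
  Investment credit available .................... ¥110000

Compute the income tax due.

¥167654

Mainline income levy:
  ¥408000 × 6% = ¥24480
  ¥72000 × 18% = ¥12960
  ¥413200 × 27% = ¥111564
  → ¥149004
  Less investment credit ¥110000 → ¥39004

Minimum tax:
  Adjusted income: ¥893200 + ¥62100 + ¥13600 + ¥63300 = ¥1032200
  Less exemption ¥46000 → base ¥986200
  ¥986200 × 17% = ¥167654

¥167654 > ¥39004, so the minimum tax is the binding amount.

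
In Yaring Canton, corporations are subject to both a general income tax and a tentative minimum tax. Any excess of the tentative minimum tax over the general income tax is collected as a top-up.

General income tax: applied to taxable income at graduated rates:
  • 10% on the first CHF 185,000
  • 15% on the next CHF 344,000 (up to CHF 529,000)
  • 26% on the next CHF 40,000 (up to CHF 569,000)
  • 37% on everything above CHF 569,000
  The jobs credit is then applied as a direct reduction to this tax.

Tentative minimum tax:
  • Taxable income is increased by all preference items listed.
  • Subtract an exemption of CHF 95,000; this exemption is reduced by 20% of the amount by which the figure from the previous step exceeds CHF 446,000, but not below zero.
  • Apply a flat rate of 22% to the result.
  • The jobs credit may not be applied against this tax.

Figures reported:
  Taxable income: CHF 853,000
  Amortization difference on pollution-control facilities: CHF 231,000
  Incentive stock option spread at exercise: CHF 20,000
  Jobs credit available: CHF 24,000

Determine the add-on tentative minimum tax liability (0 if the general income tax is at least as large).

CHF 81,300

General income tax:
  CHF 185,000 × 10% = CHF 18,500
  CHF 344,000 × 15% = CHF 51,600
  CHF 40,000 × 26% = CHF 10,400
  CHF 284,000 × 37% = CHF 105,080
  → CHF 185,580
  Less jobs credit CHF 24,000 → CHF 161,580

Tentative minimum tax:
  Adjusted income: CHF 853,000 + CHF 231,000 + CHF 20,000 = CHF 1,104,000
  Exemption: 20% × (CHF 1,104,000 − CHF 446,000) = CHF 131,600 ≥ CHF 95,000, so the exemption is fully phased out
  Base: CHF 1,104,000 − CHF 0 = CHF 1,104,000
  CHF 1,104,000 × 22% = CHF 242,880

Excess of tentative minimum tax over general income tax: CHF 242,880 − CHF 161,580 = CHF 81,300.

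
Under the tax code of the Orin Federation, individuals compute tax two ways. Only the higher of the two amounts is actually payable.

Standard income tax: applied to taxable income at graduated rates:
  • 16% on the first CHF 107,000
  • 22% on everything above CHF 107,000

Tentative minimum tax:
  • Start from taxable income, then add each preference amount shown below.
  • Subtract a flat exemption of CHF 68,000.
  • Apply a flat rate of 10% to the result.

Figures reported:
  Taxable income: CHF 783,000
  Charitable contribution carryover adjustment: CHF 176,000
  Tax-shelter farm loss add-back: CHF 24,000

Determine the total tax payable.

Tentative minimum tax:
  Adjusted income: CHF 783,000 + CHF 176,000 + CHF 24,000 = CHF 983,000
  Less exemption CHF 68,000 → base CHF 915,000
  CHF 915,000 × 10% = CHF 91,500

Standard income tax:
  CHF 107,000 × 16% = CHF 17,120
  CHF 676,000 × 22% = CHF 148,720
  → CHF 165,840

CHF 165,840 > CHF 91,500, so the standard income tax governs.

CHF 165,840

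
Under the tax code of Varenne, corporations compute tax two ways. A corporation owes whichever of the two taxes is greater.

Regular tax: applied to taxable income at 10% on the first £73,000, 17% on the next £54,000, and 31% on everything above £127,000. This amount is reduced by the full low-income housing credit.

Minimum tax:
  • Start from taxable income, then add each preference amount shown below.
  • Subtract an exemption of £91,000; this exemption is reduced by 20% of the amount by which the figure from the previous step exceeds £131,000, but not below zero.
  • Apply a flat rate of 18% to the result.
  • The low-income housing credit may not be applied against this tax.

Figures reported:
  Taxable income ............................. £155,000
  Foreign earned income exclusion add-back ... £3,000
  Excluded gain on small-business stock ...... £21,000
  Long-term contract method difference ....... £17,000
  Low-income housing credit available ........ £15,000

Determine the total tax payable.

Minimum tax:
  Adjusted income: £155,000 + £3,000 + £21,000 + £17,000 = £196,000
  Exemption: £91,000 − 20% × (£196,000 − £131,000) = £91,000 − £13,000 = £78,000
  Base: £196,000 − £78,000 = £118,000
  £118,000 × 18% = £21,240

Regular tax:
  £73,000 × 10% = £7,300
  £54,000 × 17% = £9,180
  £28,000 × 31% = £8,680
  → £25,160
  Less low-income housing credit £15,000 → £10,160

£21,240 > £10,160, so the minimum tax is the binding amount.

£21,240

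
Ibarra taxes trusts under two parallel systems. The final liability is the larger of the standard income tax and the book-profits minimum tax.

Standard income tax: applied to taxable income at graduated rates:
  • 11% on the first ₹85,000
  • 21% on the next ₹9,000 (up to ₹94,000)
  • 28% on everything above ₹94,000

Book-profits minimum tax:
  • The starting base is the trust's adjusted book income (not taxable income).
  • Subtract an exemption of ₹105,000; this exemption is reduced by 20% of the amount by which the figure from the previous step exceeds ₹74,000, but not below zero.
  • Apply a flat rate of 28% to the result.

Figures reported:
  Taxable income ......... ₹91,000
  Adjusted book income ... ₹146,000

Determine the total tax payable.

Standard income tax:
  ₹85,000 × 11% = ₹9,350
  ₹6,000 × 21% = ₹1,260
  → ₹10,610

Book-profits minimum tax:
  Base (adjusted book income): ₹146,000
  Exemption: ₹105,000 − 20% × (₹146,000 − ₹74,000) = ₹105,000 − ₹14,400 = ₹90,600
  Base: ₹146,000 − ₹90,600 = ₹55,400
  ₹55,400 × 28% = ₹15,512

₹15,512 > ₹10,610, so the book-profits minimum tax is the binding amount.

₹15,512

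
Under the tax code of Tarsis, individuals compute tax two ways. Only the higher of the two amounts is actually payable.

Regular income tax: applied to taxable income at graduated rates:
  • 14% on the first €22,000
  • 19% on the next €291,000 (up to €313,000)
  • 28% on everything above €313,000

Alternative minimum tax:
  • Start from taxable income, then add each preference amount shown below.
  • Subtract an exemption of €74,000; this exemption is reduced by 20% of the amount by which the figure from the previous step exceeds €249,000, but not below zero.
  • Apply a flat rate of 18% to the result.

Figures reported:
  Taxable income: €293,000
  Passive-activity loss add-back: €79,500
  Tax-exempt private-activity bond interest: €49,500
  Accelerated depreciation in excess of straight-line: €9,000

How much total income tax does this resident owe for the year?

Regular income tax:
  €22,000 × 14% = €3,080
  €271,000 × 19% = €51,490
  → €54,570

Alternative minimum tax:
  Adjusted income: €293,000 + €79,500 + €49,500 + €9,000 = €431,000
  Exemption: €74,000 − 20% × (€431,000 − €249,000) = €74,000 − €36,400 = €37,600
  Base: €431,000 − €37,600 = €393,400
  €393,400 × 18% = €70,812

€70,812 > €54,570, so the alternative minimum tax is the binding amount.

€70,812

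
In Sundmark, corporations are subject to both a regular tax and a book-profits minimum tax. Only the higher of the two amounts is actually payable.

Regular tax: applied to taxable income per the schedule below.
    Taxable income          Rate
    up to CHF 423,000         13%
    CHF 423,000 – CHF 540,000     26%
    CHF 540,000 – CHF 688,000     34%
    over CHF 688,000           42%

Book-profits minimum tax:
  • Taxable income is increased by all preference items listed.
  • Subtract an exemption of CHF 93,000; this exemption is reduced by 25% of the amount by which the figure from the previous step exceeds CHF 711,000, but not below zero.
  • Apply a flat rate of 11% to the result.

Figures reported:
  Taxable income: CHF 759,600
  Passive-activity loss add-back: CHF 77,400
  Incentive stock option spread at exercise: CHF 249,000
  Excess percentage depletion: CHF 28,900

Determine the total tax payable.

CHF 165,802

Book-profits minimum tax:
  Adjusted income: CHF 759,600 + CHF 77,400 + CHF 249,000 + CHF 28,900 = CHF 1,114,900
  Exemption: 25% × (CHF 1,114,900 − CHF 711,000) = CHF 100,975 ≥ CHF 93,000, so the exemption is fully phased out
  Base: CHF 1,114,900 − CHF 0 = CHF 1,114,900
  CHF 1,114,900 × 11% = CHF 122,639

Regular tax:
  CHF 423,000 × 13% = CHF 54,990
  CHF 117,000 × 26% = CHF 30,420
  CHF 148,000 × 34% = CHF 50,320
  CHF 71,600 × 42% = CHF 30,072
  → CHF 165,802

CHF 165,802 > CHF 122,639, so the regular tax governs.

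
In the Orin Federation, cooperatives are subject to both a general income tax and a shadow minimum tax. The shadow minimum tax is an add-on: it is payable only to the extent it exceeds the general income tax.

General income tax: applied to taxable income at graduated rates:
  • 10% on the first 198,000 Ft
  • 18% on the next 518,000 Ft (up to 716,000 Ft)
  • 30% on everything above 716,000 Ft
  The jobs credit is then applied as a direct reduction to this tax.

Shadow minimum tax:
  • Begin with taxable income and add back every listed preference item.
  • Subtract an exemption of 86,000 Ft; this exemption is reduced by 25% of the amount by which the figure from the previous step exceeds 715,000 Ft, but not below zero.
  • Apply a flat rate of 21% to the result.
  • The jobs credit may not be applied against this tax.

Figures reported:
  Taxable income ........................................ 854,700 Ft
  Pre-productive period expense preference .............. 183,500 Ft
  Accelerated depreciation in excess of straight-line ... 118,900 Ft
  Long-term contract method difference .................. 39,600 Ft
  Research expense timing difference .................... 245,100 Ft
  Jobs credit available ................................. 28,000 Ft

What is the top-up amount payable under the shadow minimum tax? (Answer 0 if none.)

Shadow minimum tax:
  Adjusted income: 854,700 Ft + 183,500 Ft + 118,900 Ft + 39,600 Ft + 245,100 Ft = 1,441,800 Ft
  Exemption: 25% × (1,441,800 Ft − 715,000 Ft) = 181,700 Ft ≥ 86,000 Ft, so the exemption is fully phased out
  Base: 1,441,800 Ft − 0 Ft = 1,441,800 Ft
  1,441,800 Ft × 21% = 302,778 Ft

General income tax:
  198,000 Ft × 10% = 19,800 Ft
  518,000 Ft × 18% = 93,240 Ft
  138,700 Ft × 30% = 41,610 Ft
  → 154,650 Ft
  Less jobs credit 28,000 Ft → 126,650 Ft

Excess of shadow minimum tax over general income tax: 302,778 Ft − 126,650 Ft = 176,128 Ft.

176,128 Ft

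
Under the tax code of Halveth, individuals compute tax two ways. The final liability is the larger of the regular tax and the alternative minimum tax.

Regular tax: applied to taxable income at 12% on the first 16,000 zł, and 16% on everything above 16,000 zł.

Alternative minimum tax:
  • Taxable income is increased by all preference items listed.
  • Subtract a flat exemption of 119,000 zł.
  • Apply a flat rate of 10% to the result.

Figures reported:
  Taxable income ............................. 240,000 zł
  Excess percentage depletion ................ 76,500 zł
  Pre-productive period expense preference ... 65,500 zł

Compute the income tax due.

37,760 zł

Regular tax:
  16,000 zł × 12% = 1,920 zł
  224,000 zł × 16% = 35,840 zł
  → 37,760 zł

Alternative minimum tax:
  Adjusted income: 240,000 zł + 76,500 zł + 65,500 zł = 382,000 zł
  Less exemption 119,000 zł → base 263,000 zł
  263,000 zł × 10% = 26,300 zł

37,760 zł > 26,300 zł, so the regular tax governs.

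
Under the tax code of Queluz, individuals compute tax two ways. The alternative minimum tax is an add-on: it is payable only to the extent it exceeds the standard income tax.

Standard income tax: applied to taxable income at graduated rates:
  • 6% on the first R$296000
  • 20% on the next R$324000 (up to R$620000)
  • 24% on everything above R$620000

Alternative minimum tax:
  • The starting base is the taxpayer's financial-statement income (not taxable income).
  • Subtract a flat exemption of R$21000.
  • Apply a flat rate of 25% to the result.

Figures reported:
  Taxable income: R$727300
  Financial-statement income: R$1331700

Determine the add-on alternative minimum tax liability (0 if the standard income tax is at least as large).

Standard income tax:
  R$296000 × 6% = R$17760
  R$324000 × 20% = R$64800
  R$107300 × 24% = R$25752
  → R$108312

Alternative minimum tax:
  Base (financial-statement income): R$1331700
  Less exemption R$21000 → base R$1310700
  R$1310700 × 25% = R$327675

Excess of alternative minimum tax over standard income tax: R$327675 − R$108312 = R$219363.

R$219363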